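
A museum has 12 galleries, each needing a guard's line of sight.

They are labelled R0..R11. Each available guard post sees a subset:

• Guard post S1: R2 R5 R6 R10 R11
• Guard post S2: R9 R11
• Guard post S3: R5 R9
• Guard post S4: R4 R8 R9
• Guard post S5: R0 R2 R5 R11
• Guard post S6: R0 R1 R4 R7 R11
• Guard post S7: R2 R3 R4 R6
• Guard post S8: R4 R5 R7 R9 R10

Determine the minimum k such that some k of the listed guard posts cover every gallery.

Take {S1, S4, S6, S7}. Their union is {R0, R1, R2, R3, R4, R5, R6, R7, R8, R9, R10, R11}, which is all 12 galleries.
No 3 of the 8 guard posts cover everything (all 56 combinations miss at least one gallery), so 4 is optimal.

4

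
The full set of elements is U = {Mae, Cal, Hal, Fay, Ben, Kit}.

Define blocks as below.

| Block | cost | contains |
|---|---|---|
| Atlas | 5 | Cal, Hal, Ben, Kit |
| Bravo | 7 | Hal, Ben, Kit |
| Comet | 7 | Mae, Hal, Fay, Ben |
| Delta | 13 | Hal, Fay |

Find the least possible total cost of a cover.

12

Atlas, Comet together cover every element (Atlas ∪ Comet = {Mae, Cal, Hal, Fay, Ben, Kit}); total cost 5 + 7 = 12.
No covering selection has total cost below 12.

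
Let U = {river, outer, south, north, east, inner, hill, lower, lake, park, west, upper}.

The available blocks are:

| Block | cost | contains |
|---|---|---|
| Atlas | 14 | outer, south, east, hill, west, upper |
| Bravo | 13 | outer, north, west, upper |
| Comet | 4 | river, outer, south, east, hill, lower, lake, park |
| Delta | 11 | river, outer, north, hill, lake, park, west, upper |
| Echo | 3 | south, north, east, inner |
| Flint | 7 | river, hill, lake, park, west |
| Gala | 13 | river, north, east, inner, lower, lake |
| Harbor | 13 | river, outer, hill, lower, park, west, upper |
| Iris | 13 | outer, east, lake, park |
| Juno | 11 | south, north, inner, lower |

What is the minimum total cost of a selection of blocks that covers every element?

Comet, Delta, Echo together cover every element (Comet ∪ Delta ∪ Echo = {river, outer, south, north, east, inner, hill, lower, lake, park, west, upper}); total cost 4 + 11 + 3 = 18.
No covering selection has total cost below 18.

18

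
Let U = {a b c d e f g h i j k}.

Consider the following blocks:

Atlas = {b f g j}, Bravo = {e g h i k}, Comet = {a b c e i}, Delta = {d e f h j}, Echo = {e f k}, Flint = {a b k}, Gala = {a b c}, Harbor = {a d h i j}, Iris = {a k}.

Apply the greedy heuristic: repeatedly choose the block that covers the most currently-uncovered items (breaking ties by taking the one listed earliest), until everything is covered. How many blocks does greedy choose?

Greedy: pick Bravo (covers 5 new) → pick Atlas (covers 3 new) → pick Comet (covers 2 new) → pick Delta (covers 1 new). Total picks: 4.
(The true minimum cover uses only 3 blocks, so greedy is not optimal here.)

4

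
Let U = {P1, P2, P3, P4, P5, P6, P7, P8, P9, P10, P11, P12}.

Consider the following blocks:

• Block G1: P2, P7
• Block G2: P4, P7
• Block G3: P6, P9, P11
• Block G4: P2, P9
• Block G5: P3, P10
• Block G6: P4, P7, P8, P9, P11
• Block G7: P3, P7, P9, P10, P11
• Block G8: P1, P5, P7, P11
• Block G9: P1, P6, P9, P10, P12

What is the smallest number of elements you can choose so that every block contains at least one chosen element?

Take H = {P7, P9, P10}. Each listed block contains at least one of these, so H is a hitting set of size 3.
The blocks G1, G3, G5 are pairwise disjoint, so any hitting set needs a separate element for each — at least 3. Hence 3 is optimal.

3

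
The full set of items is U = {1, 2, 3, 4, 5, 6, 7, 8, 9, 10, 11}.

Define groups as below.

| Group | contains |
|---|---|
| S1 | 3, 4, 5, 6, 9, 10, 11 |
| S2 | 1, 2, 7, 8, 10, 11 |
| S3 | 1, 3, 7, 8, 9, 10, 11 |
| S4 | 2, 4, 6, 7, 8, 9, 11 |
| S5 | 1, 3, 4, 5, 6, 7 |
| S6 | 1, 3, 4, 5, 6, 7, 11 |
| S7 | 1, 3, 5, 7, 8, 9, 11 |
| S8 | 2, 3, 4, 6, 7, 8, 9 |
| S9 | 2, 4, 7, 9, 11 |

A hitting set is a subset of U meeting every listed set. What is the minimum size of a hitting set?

The 2 items {6, 7} hit every group.
No single item lies in every group, so at least 2 are needed and 2 is optimal.

2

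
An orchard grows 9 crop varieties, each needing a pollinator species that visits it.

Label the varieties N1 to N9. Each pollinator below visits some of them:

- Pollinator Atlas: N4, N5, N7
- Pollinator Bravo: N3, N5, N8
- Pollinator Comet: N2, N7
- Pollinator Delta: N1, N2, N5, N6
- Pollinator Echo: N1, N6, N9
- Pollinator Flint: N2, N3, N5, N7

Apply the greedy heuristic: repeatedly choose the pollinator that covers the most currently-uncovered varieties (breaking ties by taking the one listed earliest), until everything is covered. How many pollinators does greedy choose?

Greedy: pick Delta (covers 4 new) → pick Atlas (covers 2 new) → pick Bravo (covers 2 new) → pick Echo (covers 1 new). Total picks: 4.

4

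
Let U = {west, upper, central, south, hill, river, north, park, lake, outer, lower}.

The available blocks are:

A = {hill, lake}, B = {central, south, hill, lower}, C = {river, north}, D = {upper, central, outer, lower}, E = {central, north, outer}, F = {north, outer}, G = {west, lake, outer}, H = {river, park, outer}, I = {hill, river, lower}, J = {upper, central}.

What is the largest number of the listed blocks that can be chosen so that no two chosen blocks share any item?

F, I, J are pairwise disjoint (F={north,outer}; I={hill,river,lower}; J={upper,central}).
Every remaining block overlaps one of these, and no 4 of the listed blocks are pairwise disjoint, so 3 is the maximum.

3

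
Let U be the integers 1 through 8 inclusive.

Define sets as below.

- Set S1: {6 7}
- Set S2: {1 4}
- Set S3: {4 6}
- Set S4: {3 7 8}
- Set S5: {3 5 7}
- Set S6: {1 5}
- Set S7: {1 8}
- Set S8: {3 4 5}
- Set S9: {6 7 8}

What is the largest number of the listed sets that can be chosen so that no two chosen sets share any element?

S1, S7, S8 are pairwise disjoint (S1={6,7}; S7={1,8}; S8={3,4,5}).
Every remaining set overlaps one of these, and no 4 of the listed sets are pairwise disjoint, so 3 is the maximum.

3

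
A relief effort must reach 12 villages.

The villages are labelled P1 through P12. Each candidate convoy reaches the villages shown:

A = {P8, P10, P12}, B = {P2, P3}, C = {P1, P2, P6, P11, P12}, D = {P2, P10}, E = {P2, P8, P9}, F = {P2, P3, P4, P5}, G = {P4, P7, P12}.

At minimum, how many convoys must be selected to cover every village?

A and C and E and F and G together: A ∪ C ∪ E ∪ F ∪ G = {P1, P2, P3, P4, P5, P6, P7, P8, P9, P10, P11, P12} — every village is covered.
No 4 of the 7 convoys cover everything (all 35 combinations miss at least one village), so 5 is optimal.

5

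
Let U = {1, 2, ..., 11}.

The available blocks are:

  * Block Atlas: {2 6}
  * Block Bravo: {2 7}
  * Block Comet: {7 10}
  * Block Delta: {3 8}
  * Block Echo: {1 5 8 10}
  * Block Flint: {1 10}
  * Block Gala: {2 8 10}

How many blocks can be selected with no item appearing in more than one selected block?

3

Bravo, Delta, Flint are pairwise disjoint (Bravo={2,7}; Delta={3,8}; Flint={1,10}).
Every remaining block overlaps one of these, and no 4 of the listed blocks are pairwise disjoint, so 3 is the maximum.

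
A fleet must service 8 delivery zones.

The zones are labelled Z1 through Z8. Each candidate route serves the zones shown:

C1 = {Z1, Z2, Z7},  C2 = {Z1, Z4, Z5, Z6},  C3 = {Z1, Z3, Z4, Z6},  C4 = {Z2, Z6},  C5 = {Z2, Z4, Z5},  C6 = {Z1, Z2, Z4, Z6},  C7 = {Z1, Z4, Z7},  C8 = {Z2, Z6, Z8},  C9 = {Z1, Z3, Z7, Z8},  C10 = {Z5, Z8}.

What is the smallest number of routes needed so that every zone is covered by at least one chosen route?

Take {C5, C6, C9}. Their union is {Z1, Z2, Z3, Z4, Z5, Z6, Z7, Z8}, which is all 8 zones.
No 2 of the 10 routes cover everything (all 45 combinations miss at least one zone), so 3 is optimal.

3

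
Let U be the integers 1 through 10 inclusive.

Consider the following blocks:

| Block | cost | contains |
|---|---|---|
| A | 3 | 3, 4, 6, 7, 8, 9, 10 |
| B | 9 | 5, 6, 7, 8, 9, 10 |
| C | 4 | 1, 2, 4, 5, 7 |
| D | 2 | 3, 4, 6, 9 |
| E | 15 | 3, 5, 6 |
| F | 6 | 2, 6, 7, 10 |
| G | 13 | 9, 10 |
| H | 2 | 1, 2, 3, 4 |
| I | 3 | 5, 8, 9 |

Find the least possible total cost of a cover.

A, C together cover every element (A ∪ C = {1, 2, 3, 4, 5, 6, 7, 8, 9, 10}); total cost 3 + 4 = 7.
The greedy pick A, H, I costs 8; no covering selection beats 7.

7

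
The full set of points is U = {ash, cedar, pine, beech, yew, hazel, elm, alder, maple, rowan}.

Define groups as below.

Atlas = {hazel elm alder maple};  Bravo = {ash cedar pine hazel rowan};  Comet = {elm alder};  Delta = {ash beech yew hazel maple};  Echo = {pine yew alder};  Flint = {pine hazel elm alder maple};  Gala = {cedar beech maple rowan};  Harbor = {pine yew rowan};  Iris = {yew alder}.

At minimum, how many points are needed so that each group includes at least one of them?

Take H = {pine, beech, alder}. Each listed group contains at least one of these, so H is a hitting set of size 3.
No choice of 2 points meets every group, so 3 is the minimum.

3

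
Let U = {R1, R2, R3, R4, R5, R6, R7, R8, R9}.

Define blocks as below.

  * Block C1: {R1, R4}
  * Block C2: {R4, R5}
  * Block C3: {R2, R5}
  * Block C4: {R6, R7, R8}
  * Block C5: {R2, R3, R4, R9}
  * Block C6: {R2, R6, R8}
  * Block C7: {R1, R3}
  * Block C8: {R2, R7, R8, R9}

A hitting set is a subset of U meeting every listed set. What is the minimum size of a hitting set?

Take H = {R1, R2, R5, R7}. Each listed block contains at least one of these, so H is a hitting set of size 4.
No choice of 3 items meets every block, so 4 is the minimum.

4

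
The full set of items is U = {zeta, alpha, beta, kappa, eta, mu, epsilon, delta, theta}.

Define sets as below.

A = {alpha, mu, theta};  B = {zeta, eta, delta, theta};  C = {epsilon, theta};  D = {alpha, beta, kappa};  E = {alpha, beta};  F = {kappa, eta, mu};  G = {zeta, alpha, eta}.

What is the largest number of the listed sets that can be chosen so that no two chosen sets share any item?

C, E, F are pairwise disjoint (C={epsilon,theta}; E={alpha,beta}; F={kappa,eta,mu}).
Every remaining set overlaps one of these, and no 4 of the listed sets are pairwise disjoint, so 3 is the maximum.

3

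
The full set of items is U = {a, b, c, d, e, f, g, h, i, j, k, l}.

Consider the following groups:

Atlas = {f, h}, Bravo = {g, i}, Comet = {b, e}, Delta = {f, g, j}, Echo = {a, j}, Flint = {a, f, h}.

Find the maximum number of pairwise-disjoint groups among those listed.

Atlas, Bravo, Comet, Echo are pairwise disjoint (Atlas={f,h}; Bravo={g,i}; Comet={b,e}; Echo={a,j}).
Every remaining group overlaps one of these, and no 5 of the listed groups are pairwise disjoint, so 4 is the maximum.

4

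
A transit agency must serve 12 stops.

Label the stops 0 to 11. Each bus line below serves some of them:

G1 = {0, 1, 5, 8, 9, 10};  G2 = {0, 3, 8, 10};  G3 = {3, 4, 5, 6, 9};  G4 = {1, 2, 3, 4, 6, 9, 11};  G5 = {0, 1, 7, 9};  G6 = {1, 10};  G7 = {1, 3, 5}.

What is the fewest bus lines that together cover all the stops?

3

G1 and G4 and G5 together: G1 ∪ G4 ∪ G5 = {0, 1, 2, 3, 4, 5, 6, 7, 8, 9, 10, 11} — every stop is covered.
Only G4 contains 2, so G4 is forced; the remaining 5 stops need at least 2 more bus lines (each remaining bus line adds at most 4) — so at least 3 bus lines are needed, and 3 is optimal.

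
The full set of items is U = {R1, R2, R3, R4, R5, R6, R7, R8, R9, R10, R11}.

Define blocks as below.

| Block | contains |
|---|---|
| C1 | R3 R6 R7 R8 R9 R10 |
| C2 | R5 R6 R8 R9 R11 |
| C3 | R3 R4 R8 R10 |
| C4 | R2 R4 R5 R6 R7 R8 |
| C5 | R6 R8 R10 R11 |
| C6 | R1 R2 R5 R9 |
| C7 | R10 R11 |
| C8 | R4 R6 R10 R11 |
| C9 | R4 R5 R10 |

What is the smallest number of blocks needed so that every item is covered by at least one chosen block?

Take {C1, C6, C8}. Their union is {R1, R2, R3, R4, R5, R6, R7, R8, R9, R10, R11}, which is all 11 items.
Only C6 contains R1, so C6 is forced; the remaining 7 items need at least 2 more blocks (each remaining block adds at most 5) — so at least 3 blocks are needed, and 3 is optimal.

3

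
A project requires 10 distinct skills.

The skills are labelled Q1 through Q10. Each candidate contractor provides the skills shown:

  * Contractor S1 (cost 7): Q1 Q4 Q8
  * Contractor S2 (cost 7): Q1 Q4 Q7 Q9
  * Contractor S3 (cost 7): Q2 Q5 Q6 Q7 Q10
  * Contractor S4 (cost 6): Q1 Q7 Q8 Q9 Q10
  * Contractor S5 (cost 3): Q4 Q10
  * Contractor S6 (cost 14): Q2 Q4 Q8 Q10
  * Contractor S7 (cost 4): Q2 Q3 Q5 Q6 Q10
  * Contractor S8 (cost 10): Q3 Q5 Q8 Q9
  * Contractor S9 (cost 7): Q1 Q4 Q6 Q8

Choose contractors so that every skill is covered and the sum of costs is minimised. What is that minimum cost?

13

S4, S5, S7 together cover every skill (S4 ∪ S5 ∪ S7 = {Q1, Q2, Q3, Q4, Q5, Q6, Q7, Q8, Q9, Q10}); total cost 6 + 3 + 4 = 13.
No covering selection has total cost below 13.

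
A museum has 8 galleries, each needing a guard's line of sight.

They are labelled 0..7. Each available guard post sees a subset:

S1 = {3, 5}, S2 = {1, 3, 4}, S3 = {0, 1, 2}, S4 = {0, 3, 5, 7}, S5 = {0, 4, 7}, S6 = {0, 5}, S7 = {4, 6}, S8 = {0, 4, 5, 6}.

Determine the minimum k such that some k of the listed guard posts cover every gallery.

S3 and S4 and S8 together: S3 ∪ S4 ∪ S8 = {0, 1, 2, 3, 4, 5, 6, 7} — every gallery is covered.
Only S3 contains 2, so S3 is forced; the remaining 5 galleries need at least 2 more guard posts (each remaining guard post adds at most 3) — so at least 3 guard posts are needed, and 3 is optimal.

3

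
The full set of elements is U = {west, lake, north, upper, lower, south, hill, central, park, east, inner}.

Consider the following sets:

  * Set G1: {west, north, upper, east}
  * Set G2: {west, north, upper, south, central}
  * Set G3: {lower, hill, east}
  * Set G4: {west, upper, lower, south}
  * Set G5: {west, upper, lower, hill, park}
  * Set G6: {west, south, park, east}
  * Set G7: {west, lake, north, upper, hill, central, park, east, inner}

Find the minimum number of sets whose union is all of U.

G4 and G7 cover everything between them: the union {west, lake, north, upper, lower, south, hill, central, park, east, inner} is all of U.
No single set has all 11 elements (the largest, G7, has 9), so 2 is optimal.

2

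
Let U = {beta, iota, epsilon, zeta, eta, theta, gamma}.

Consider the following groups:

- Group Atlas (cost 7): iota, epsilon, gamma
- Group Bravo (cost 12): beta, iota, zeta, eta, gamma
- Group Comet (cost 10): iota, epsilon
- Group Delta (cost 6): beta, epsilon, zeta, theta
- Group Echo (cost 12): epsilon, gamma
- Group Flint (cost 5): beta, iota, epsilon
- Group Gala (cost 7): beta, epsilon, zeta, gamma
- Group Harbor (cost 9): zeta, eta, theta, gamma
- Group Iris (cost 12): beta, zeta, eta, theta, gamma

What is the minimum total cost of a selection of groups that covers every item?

Flint, Harbor together cover every item (Flint ∪ Harbor = {beta, iota, epsilon, zeta, eta, theta, gamma}); total cost 5 + 9 = 14.
The greedy pick Delta, Atlas, Harbor costs 22; no covering selection beats 14.

14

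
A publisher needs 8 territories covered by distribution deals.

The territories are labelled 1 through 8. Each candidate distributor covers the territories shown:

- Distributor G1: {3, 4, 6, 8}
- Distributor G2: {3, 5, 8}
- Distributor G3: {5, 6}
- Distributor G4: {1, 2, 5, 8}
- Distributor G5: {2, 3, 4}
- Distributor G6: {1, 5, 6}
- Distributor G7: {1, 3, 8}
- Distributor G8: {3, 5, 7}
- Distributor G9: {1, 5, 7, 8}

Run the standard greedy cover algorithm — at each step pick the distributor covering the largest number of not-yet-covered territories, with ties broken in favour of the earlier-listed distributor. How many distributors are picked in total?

Greedy: pick G1 (covers 4 new) → pick G4 (covers 3 new) → pick G8 (covers 1 new). Total picks: 3.

3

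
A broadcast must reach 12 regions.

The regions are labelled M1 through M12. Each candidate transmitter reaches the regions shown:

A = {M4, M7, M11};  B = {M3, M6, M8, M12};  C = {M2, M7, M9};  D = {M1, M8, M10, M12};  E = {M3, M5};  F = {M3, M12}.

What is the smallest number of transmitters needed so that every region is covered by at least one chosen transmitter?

5

A and B and C and D and E together: A ∪ B ∪ C ∪ D ∪ E = {M1, M2, M3, M4, M5, M6, M7, M8, M9, M10, M11, M12} — every region is covered.
No 4 of the 6 transmitters cover everything (all 15 combinations miss at least one region), so 5 is optimal.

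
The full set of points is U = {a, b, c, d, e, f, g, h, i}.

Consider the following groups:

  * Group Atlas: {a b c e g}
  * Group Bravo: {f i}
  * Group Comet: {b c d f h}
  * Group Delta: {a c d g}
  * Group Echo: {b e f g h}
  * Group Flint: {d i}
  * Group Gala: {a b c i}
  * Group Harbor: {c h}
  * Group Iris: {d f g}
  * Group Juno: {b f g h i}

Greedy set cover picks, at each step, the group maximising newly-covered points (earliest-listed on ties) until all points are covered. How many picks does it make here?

Greedy: pick Atlas (covers 5 new) → pick Comet (covers 3 new) → pick Bravo (covers 1 new). Total picks: 3.

3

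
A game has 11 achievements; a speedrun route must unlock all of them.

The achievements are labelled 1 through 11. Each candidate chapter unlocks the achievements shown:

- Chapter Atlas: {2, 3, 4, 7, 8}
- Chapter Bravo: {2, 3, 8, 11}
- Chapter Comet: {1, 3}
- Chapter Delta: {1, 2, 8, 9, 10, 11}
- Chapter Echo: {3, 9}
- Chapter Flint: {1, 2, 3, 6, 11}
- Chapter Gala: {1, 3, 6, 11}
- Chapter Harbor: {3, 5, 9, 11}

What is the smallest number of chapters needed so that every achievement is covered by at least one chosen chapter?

Take {Atlas, Delta, Flint, Harbor}. Their union is {1, 2, 3, 4, 5, 6, 7, 8, 9, 10, 11}, which is all 11 achievements.
No 3 of the 8 chapters cover everything (all 56 combinations miss at least one achievement), so 4 is optimal.

4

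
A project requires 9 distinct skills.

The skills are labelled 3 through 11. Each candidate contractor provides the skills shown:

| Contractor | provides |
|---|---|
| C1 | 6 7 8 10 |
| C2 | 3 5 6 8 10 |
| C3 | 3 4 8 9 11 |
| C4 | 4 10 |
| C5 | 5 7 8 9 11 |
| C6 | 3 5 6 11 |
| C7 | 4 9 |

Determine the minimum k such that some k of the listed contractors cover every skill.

Take {C1, C2, C3}. Their union is {3, 4, 5, 6, 7, 8, 9, 10, 11}, which is all 9 skills.
No 2 of the 7 contractors cover everything (all 21 combinations miss at least one skill), so 3 is optimal.

3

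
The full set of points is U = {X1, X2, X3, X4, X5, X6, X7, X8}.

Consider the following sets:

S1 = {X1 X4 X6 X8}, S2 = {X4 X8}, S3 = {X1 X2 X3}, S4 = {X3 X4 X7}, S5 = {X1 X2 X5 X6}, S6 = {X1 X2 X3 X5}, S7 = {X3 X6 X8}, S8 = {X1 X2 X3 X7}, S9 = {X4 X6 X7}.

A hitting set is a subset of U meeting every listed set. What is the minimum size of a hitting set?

3

The 3 points {X1, X4, X6} hit every set.
No choice of 2 points meets every set, so 3 is the minimum.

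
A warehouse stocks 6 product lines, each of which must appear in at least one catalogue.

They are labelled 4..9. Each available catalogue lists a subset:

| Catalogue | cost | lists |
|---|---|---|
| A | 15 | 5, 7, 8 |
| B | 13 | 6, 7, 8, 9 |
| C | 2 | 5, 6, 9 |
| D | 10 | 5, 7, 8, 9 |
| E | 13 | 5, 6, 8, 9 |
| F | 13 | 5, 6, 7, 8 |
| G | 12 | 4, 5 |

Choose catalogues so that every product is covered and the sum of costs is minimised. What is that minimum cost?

24

C, D, G together cover every product (C ∪ D ∪ G = {4, 5, 6, 7, 8, 9}); total cost 2 + 10 + 12 = 24.
No covering selection has total cost below 24.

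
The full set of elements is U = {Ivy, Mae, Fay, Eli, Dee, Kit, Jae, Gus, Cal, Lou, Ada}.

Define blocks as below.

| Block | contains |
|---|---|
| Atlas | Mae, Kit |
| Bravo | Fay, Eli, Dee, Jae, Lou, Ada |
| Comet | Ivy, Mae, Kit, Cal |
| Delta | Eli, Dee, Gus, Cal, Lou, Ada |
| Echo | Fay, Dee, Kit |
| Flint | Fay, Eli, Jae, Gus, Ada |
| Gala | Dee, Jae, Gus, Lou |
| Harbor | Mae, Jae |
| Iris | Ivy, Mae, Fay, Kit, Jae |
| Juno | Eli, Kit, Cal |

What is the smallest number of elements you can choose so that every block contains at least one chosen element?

Take H = {Kit, Jae, Gus}. Each listed block contains at least one of these, so H is a hitting set of size 3.
No choice of 2 elements meets every block, so 3 is the minimum.

3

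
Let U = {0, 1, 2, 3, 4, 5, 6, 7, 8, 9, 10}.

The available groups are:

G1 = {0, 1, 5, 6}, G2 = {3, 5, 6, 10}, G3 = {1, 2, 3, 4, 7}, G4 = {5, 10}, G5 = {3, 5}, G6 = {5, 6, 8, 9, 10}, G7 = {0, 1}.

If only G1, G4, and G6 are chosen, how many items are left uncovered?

Union of G1, G4, G6 = {0, 1, 5, 6, 8, 9, 10}.
Not covered: 2, 3, 4, 7 — 4 items.

4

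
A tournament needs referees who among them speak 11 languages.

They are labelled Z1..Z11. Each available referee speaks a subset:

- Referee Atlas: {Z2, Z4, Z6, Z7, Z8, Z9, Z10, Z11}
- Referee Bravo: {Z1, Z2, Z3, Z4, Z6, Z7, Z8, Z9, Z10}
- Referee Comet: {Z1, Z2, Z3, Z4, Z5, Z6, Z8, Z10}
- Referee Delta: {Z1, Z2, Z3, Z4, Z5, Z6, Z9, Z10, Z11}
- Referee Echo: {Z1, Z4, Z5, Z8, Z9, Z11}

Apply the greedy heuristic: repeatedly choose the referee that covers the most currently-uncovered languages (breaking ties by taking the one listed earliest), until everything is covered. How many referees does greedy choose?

Greedy: pick Bravo (covers 9 new) → pick Delta (covers 2 new). Total picks: 2.

2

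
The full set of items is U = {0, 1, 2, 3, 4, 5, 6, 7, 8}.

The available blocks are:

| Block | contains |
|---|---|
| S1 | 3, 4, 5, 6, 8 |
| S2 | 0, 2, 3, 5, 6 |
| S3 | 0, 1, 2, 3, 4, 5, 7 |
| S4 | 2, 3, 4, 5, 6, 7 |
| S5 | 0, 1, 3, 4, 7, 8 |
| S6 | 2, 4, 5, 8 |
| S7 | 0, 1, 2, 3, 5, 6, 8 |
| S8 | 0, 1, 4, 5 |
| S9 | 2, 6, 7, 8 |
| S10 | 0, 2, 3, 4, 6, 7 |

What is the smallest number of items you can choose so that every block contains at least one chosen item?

2

H = {2, 4} meets every block (each contains at least one member of H), and |H| = 2.
The blocks S8, S9 are pairwise disjoint, so any hitting set needs a separate item for each — at least 2. Hence 2 is optimal.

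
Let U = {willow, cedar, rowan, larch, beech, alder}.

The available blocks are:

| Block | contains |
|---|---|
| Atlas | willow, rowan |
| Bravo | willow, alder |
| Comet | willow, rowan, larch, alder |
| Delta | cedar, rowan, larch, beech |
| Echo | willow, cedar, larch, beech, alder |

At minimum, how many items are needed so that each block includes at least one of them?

The 2 items {willow, cedar} hit every block.
The blocks Bravo, Delta are pairwise disjoint, so any hitting set needs a separate item for each — at least 2. Hence 2 is optimal.

2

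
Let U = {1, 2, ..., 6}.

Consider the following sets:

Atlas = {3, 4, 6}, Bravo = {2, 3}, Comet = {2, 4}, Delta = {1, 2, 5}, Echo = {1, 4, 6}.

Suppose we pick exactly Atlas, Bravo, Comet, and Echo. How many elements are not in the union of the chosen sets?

Union of Atlas, Bravo, Comet, Echo = {1, 2, 3, 4, 6}.
Not covered: 5 — 1 element.

1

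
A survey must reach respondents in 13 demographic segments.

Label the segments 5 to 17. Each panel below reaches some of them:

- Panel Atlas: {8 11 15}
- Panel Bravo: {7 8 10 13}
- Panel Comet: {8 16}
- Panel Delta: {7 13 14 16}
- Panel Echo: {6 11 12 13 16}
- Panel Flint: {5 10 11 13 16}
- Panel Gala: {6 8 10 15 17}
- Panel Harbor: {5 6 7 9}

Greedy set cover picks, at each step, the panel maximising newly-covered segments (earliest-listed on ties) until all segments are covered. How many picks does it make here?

Greedy: pick Echo (covers 5 new) → pick Gala (covers 4 new) → pick Harbor (covers 3 new) → pick Delta (covers 1 new). Total picks: 4.

4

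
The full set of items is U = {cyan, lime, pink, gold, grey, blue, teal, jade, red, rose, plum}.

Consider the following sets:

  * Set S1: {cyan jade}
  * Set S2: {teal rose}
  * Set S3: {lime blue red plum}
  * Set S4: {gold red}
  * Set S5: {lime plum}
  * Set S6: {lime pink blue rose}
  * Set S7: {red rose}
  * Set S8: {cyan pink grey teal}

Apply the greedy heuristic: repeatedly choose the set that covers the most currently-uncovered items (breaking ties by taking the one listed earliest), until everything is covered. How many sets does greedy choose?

Greedy: pick S3 (covers 4 new) → pick S8 (covers 4 new) → pick S1 (covers 1 new) → pick S2 (covers 1 new) → pick S4 (covers 1 new). Total picks: 5.

5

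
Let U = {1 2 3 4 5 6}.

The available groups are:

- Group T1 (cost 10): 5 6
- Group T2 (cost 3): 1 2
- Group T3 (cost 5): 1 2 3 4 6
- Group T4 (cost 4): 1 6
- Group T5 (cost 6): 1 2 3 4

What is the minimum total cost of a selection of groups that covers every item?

15

T1, T3 together cover every item (T1 ∪ T3 = {1, 2, 3, 4, 5, 6}); total cost 10 + 5 = 15.
No covering selection has total cost below 15.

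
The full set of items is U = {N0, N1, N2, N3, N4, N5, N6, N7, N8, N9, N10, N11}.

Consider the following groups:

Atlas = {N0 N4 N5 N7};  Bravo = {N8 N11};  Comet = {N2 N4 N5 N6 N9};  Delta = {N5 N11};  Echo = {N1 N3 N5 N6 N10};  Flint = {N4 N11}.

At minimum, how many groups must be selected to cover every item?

Atlas, Bravo, Comet, and Echo cover everything between them: the union {N0, N1, N2, N3, N4, N5, N6, N7, N8, N9, N10, N11} is all of U.
Only Echo contains N1, so Echo is forced; the remaining 7 items need at least 3 more groups (each remaining group adds at most 3) — so at least 4 groups are needed, and 4 is optimal.

4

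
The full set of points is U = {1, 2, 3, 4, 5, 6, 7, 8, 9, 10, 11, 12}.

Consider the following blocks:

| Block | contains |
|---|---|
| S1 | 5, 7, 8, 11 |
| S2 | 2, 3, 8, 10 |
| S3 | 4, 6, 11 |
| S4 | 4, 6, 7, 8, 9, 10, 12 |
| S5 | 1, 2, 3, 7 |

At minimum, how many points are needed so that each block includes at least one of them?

Take H = {3, 6, 11}. Each listed block contains at least one of these, so H is a hitting set of size 3.
No choice of 2 points meets every block, so 3 is the minimum.

3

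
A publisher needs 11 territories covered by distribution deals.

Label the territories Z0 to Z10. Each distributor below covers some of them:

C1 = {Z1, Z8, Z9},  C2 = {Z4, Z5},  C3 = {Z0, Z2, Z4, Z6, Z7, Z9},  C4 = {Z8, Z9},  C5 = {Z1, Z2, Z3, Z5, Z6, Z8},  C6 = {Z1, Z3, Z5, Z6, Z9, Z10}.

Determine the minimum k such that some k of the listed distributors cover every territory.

3

Take {C1, C3, C6}. Their union is {Z0, Z1, Z2, Z3, Z4, Z5, Z6, Z7, Z8, Z9, Z10}, which is all 11 territories.
Only C3 contains Z0, so C3 is forced; the remaining 5 territories need at least 2 more distributors (each remaining distributor adds at most 4) — so at least 3 distributors are needed, and 3 is optimal.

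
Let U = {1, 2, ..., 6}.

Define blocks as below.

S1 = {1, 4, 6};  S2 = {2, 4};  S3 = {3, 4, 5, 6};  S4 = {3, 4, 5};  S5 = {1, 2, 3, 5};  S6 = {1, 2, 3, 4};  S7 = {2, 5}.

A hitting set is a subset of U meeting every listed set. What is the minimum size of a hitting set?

2

Take H = {2, 4}. Each listed block contains at least one of these, so H is a hitting set of size 2.
The blocks S1, S7 are pairwise disjoint, so any hitting set needs a separate point for each — at least 2. Hence 2 is optimal.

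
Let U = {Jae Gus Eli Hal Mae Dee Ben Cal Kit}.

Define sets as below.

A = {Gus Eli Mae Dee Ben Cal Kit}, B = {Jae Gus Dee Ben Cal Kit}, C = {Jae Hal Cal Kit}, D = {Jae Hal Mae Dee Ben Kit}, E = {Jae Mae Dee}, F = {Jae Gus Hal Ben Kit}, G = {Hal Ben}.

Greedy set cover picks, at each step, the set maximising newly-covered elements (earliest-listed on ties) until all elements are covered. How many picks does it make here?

2

Greedy: pick A (covers 7 new) → pick C (covers 2 new). Total picks: 2.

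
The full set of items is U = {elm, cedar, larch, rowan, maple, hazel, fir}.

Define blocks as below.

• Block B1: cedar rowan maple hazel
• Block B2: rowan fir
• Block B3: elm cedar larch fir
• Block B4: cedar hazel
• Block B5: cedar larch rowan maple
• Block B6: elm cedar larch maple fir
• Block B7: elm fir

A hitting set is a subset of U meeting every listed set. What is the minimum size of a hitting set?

H = {cedar, fir} meets every block (each contains at least one member of H), and |H| = 2.
The blocks B4, B7 are pairwise disjoint, so any hitting set needs a separate item for each — at least 2. Hence 2 is optimal.

2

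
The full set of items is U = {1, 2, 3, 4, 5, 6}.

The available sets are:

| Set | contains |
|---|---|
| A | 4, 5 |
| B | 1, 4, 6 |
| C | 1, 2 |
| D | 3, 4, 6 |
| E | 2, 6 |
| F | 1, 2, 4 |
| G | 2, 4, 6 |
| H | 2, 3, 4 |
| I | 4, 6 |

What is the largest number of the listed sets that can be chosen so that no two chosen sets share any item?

A, E are pairwise disjoint (A={4,5}; E={2,6}).
Every remaining set overlaps one of these, and no 3 of the listed sets are pairwise disjoint, so 2 is the maximum.

2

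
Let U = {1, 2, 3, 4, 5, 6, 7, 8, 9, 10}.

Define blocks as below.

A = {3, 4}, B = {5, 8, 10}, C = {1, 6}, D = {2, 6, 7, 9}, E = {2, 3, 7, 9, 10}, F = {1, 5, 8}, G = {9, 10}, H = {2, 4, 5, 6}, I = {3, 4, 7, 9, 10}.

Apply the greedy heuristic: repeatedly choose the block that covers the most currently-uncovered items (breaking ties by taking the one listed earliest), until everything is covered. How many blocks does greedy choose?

3

Greedy: pick E (covers 5 new) → pick F (covers 3 new) → pick H (covers 2 new). Total picks: 3.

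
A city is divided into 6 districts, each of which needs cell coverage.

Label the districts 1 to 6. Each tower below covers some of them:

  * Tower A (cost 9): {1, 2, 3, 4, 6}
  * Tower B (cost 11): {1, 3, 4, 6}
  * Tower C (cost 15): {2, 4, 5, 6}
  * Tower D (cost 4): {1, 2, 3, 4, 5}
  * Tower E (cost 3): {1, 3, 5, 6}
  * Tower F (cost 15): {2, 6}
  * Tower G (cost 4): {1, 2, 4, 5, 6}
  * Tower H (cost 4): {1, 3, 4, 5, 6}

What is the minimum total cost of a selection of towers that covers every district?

7

E, G together cover every district (E ∪ G = {1, 2, 3, 4, 5, 6}); total cost 3 + 4 = 7.
No covering selection has total cost below 7.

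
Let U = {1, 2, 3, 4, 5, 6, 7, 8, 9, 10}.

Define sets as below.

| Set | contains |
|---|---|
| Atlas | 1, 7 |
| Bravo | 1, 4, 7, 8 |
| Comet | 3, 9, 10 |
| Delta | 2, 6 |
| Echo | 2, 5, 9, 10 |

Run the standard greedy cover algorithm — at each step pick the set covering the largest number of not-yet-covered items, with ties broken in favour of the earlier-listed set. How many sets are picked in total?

4

Greedy: pick Bravo (covers 4 new) → pick Echo (covers 4 new) → pick Comet (covers 1 new) → pick Delta (covers 1 new). Total picks: 4.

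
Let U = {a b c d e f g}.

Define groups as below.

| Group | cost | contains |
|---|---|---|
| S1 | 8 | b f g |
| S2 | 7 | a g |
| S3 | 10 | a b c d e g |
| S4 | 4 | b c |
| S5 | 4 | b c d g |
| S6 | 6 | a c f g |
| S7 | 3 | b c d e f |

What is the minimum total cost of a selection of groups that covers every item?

9

S6, S7 together cover every item (S6 ∪ S7 = {a, b, c, d, e, f, g}); total cost 6 + 3 = 9.
No covering selection has total cost below 9.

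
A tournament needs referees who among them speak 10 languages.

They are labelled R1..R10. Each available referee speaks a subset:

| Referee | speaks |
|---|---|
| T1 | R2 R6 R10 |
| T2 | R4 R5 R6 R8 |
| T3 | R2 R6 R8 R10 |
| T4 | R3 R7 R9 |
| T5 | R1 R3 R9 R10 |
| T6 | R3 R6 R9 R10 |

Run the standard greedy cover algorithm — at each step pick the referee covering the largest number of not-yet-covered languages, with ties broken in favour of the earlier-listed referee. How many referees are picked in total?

4

Greedy: pick T2 (covers 4 new) → pick T5 (covers 4 new) → pick T1 (covers 1 new) → pick T4 (covers 1 new). Total picks: 4.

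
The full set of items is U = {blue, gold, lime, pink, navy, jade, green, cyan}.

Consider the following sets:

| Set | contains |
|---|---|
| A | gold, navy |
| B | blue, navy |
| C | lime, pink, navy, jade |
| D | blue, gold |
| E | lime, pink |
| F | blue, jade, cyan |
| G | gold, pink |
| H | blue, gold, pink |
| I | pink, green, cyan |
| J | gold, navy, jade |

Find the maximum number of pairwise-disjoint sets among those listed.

A, E, F are pairwise disjoint (A={gold,navy}; E={lime,pink}; F={blue,jade,cyan}).
Every remaining set overlaps one of these, and no 4 of the listed sets are pairwise disjoint, so 3 is the maximum.

3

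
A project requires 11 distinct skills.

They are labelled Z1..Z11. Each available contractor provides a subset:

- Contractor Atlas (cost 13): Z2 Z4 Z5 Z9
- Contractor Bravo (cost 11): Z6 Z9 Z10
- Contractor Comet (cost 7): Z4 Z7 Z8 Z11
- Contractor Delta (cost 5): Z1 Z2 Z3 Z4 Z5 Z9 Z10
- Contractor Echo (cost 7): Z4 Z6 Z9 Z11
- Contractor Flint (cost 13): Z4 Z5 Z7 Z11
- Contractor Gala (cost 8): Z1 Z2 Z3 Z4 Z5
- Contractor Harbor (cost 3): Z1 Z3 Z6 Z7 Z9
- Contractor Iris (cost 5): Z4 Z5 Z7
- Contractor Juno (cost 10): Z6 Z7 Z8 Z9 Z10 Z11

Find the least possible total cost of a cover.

Comet, Delta, Harbor together cover every skill (Comet ∪ Delta ∪ Harbor = {Z1, Z2, Z3, Z4, Z5, Z6, Z7, Z8, Z9, Z10, Z11}); total cost 7 + 5 + 3 = 15.
No covering selection has total cost below 15.

15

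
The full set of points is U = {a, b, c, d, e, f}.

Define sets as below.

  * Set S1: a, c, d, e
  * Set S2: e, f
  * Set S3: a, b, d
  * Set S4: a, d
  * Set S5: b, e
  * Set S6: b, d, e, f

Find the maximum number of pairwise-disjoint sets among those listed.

2

S2, S3 are pairwise disjoint (S2={e,f}; S3={a,b,d}).
Every remaining set overlaps one of these, and no 3 of the listed sets are pairwise disjoint, so 2 is the maximum.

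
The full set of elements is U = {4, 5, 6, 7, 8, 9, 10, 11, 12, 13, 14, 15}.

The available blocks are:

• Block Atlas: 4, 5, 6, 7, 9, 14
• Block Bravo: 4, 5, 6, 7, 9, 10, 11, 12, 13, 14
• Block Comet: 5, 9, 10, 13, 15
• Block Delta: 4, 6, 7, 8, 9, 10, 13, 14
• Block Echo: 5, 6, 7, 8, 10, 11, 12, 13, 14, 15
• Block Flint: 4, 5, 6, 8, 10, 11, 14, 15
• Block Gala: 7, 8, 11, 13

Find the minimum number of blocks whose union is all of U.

2

Take {Atlas, Echo}. Their union is {4, 5, 6, 7, 8, 9, 10, 11, 12, 13, 14, 15}, which is all 12 elements.
No single block has all 12 elements (the largest, Bravo, has 10), so 2 is optimal.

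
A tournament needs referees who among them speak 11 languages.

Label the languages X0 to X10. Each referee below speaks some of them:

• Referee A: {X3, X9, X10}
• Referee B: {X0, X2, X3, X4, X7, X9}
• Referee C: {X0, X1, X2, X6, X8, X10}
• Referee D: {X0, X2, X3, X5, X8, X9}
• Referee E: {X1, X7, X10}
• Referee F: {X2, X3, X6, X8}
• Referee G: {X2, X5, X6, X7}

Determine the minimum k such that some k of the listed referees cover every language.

3

B and C and G together: B ∪ C ∪ G = {X0, X1, X2, X3, X4, X5, X6, X7, X8, X9, X10} — every language is covered.
Only B contains X4, so B is forced; the remaining 5 languages need at least 2 more referees (each remaining referee adds at most 4) — so at least 3 referees are needed, and 3 is optimal.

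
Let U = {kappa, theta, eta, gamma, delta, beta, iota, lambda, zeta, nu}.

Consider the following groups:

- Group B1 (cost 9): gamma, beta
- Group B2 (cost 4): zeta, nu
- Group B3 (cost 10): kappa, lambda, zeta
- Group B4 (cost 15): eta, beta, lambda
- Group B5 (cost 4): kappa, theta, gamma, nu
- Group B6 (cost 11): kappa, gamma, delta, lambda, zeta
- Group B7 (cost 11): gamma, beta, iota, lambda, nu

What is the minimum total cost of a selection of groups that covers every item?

41

B4, B5, B6, B7 together cover every item (B4 ∪ B5 ∪ B6 ∪ B7 = {kappa, theta, eta, gamma, delta, beta, iota, lambda, zeta, nu}); total cost 15 + 4 + 11 + 11 = 41.
No covering selection has total cost below 41.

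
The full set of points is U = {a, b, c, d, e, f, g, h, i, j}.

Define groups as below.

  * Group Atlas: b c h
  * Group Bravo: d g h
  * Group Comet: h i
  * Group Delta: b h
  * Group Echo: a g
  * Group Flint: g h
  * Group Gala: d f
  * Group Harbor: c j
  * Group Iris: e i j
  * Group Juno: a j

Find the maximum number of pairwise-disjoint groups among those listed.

4

Atlas, Echo, Gala, Iris are pairwise disjoint (Atlas={b,c,h}; Echo={a,g}; Gala={d,f}; Iris={e,i,j}).
Every remaining group overlaps one of these, and no 5 of the listed groups are pairwise disjoint, so 4 is the maximum.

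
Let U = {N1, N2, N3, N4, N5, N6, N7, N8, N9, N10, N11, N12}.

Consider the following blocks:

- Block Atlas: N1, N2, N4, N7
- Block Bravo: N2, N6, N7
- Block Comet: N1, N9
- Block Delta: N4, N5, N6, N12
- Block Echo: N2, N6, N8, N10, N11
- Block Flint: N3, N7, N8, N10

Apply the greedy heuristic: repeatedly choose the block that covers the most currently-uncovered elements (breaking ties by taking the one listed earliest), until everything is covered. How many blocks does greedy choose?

5

Greedy: pick Echo (covers 5 new) → pick Atlas (covers 3 new) → pick Delta (covers 2 new) → pick Comet (covers 1 new) → pick Flint (covers 1 new). Total picks: 5.
(The true minimum cover uses only 4 blocks, so greedy is not optimal here.)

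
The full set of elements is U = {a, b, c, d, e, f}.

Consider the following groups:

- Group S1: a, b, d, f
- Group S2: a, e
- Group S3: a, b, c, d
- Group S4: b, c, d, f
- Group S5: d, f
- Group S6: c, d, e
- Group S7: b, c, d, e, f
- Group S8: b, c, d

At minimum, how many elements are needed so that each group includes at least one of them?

Take H = {d, e}. Each listed group contains at least one of these, so H is a hitting set of size 2.
The groups S2, S8 are pairwise disjoint, so any hitting set needs a separate element for each — at least 2. Hence 2 is optimal.

2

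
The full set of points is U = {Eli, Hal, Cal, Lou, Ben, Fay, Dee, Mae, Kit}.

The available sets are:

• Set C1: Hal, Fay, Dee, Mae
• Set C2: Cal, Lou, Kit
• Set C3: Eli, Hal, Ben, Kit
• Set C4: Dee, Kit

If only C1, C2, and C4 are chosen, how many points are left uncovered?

Union of C1, C2, C4 = {Hal, Cal, Lou, Fay, Dee, Mae, Kit}.
Not covered: Eli, Ben — 2 points.

2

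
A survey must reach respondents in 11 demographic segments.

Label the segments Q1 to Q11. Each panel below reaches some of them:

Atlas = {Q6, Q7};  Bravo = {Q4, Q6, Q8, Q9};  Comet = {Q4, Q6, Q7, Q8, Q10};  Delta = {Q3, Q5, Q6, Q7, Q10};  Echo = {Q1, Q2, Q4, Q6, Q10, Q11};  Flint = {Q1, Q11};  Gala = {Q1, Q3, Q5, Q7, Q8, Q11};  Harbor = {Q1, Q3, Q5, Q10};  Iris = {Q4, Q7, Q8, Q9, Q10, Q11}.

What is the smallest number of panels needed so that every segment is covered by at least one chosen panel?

3

Bravo and Delta and Echo together: Bravo ∪ Delta ∪ Echo = {Q1, Q2, Q3, Q4, Q5, Q6, Q7, Q8, Q9, Q10, Q11} — every segment is covered.
Only Echo contains Q2, so Echo is forced; the remaining 5 segments need at least 2 more panels (each remaining panel adds at most 4) — so at least 3 panels are needed, and 3 is optimal.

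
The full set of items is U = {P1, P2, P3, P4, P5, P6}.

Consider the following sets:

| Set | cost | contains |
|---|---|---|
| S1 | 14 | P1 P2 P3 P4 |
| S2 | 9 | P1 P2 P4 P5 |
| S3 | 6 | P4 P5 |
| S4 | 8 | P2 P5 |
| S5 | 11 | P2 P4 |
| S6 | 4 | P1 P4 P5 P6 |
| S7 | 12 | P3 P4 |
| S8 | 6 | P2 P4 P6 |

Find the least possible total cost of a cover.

18

S1, S6 together cover every item (S1 ∪ S6 = {P1, P2, P3, P4, P5, P6}); total cost 14 + 4 = 18.
The greedy pick S6, S8, S7 costs 22; no covering selection beats 18.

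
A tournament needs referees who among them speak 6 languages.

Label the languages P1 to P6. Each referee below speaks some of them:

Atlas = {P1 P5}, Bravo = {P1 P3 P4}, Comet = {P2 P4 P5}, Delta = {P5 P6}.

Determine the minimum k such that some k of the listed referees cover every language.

3

Bravo and Comet and Delta together: Bravo ∪ Comet ∪ Delta = {P1, P2, P3, P4, P5, P6} — every language is covered.
Only Comet contains P2, so Comet is forced; the remaining 3 languages need at least 2 more referees (each remaining referee adds at most 2) — so at least 3 referees are needed, and 3 is optimal.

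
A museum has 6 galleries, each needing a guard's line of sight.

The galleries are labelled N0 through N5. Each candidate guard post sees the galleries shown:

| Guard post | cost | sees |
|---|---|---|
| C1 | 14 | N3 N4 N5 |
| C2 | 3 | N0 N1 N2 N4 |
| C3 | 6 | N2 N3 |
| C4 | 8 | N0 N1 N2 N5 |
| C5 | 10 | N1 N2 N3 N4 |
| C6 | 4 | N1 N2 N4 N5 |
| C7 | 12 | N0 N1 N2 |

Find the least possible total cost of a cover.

C2, C3, C6 together cover every gallery (C2 ∪ C3 ∪ C6 = {N0, N1, N2, N3, N4, N5}); total cost 3 + 6 + 4 = 13.
No covering selection has total cost below 13.

13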